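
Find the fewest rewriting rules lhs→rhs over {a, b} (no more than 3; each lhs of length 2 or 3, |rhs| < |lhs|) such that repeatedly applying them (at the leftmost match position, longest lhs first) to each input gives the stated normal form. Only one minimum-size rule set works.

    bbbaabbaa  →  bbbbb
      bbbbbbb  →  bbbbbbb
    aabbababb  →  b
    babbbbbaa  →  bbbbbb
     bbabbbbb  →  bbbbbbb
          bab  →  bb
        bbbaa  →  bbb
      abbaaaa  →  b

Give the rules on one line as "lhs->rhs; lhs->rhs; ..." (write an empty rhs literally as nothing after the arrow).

  | bbbaabbaa => bbbabbaa => bbbbbaa => bbbbba => bbbbb
  | bbbbbbb
  | aabbababb => abababb => ababb => abb => b
  | babbbbbaa => bbbbbbaa => bbbbbba => bbbbbb

ab->; ba->b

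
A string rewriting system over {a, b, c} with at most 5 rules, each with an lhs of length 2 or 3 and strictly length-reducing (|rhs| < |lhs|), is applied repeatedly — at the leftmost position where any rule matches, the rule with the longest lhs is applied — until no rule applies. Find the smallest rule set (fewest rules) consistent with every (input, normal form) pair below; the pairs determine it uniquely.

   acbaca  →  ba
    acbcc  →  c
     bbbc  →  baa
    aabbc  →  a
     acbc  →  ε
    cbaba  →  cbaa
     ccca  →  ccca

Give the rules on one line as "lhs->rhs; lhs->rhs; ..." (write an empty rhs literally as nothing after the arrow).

ab->a; ac->; bbc->aa; bc->

  | acbaca => baca => ba
  | acbcc => bcc => c
  | bbbc => baa
  | aabbc => aabc => aac => a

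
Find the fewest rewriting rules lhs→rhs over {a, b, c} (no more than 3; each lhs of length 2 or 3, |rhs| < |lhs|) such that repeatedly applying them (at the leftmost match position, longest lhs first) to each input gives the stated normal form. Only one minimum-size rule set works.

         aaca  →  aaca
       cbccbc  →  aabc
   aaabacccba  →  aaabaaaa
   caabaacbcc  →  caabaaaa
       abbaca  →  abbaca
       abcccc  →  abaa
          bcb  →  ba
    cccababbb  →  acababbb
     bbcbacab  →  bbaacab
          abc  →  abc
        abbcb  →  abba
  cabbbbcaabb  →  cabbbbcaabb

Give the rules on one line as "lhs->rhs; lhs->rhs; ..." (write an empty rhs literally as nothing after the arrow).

  | aaca
  | cbccbc => accbc => aabc
  | aaabacccba => aaabaacba => aaabaaaa
  | caabaacbcc => caabaaacc => caabaaaa

cb->a; cc->a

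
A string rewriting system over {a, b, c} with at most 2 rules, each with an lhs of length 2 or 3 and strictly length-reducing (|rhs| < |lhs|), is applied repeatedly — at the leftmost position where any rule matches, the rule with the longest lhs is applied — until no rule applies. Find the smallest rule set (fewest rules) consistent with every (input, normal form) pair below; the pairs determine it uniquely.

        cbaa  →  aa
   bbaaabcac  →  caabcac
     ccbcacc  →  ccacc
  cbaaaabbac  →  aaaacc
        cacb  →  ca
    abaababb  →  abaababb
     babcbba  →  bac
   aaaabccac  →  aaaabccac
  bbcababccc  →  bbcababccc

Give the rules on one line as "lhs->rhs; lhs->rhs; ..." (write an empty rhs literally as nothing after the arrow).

  | cbaa => aa
  | bbaaabcac => caabcac
  | ccbcacc => ccacc
  | cbaaaabbac => aaaabbac => aaaacc

bba->c; cb->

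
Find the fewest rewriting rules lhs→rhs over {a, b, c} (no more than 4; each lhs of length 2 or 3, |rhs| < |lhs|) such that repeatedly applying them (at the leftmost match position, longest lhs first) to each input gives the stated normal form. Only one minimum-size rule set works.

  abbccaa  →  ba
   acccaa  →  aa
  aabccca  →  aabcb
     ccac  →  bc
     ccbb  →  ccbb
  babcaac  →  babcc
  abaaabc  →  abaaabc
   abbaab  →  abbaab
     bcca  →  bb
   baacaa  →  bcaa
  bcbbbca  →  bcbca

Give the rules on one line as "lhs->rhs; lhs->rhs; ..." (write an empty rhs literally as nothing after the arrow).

ac->c; bbc->c; cba->aa; cca->b

  | abbccaa => accaa => ccaa => ba
  | acccaa => cccaa => cba => aa
  | aabccca => aabcb
  | ccac => bc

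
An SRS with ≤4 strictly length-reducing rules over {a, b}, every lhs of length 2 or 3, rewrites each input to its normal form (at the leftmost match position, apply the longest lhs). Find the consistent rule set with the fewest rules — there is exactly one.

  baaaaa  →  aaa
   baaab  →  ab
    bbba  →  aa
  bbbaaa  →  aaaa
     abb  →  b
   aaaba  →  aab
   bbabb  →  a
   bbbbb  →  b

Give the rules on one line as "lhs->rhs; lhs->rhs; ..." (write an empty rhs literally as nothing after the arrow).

  | baaaaa => aaa
  | baaab => ab
  | bbba => aa
  | bbbaaa => aaaa

aba->b; abb->b; baa->; bbb->a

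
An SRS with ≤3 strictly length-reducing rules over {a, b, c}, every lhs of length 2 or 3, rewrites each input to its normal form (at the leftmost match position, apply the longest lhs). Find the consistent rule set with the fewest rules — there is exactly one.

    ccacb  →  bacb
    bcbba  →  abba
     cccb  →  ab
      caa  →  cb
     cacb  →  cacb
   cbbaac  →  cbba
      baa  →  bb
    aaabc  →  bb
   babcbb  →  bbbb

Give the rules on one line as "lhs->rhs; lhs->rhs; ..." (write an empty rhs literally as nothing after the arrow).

aa->b; bc->a; cc->b

  | ccacb => bacb
  | bcbba => abba
  | cccb => bcb => ab
  | caa => cb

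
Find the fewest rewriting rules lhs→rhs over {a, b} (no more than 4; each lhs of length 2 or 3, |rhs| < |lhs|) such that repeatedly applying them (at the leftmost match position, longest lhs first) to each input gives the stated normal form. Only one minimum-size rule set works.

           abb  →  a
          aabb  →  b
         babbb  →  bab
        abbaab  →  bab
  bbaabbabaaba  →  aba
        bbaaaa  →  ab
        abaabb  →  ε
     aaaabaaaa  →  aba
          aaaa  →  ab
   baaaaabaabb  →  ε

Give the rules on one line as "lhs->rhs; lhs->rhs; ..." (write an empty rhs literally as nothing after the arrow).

aa->b; baa->ab; bb->

  | abb => a
  | aabb => bbb => b
  | babbb => bab
  | abbaab => aaab => bab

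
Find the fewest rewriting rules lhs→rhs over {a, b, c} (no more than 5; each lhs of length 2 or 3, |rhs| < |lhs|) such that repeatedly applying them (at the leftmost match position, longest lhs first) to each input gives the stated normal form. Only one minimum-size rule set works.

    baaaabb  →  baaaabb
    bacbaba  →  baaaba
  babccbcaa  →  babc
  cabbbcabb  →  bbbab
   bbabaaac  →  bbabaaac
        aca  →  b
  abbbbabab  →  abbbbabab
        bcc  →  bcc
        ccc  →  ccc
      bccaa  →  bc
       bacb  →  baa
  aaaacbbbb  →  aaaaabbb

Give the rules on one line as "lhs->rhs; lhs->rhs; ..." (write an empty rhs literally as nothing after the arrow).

  | baaaabb
  | bacbaba => baaaba
  | babccbcaa => babcacaa => babccaa => babca => babc
  | cabbbcabb => bbbcabb => bbbcbb => bbbab

aca->b; bca->bc; ca->; cb->a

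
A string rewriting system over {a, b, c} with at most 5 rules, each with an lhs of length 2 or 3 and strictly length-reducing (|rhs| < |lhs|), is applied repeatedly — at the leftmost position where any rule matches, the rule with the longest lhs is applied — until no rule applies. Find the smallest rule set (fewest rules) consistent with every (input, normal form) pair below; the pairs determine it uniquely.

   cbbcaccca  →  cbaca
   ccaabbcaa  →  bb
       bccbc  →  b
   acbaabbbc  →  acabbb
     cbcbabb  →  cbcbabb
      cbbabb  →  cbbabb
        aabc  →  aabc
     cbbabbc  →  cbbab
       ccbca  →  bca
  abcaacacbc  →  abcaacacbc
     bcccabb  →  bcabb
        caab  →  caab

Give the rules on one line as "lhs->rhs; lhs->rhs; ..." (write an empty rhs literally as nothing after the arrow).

aaa->b; baa->ab; bbc->b; cc->

  | cbbcaccca => cbaccca => cbaca
  | ccaabbcaa => aabbcaa => aabaa => aaab => bb
  | bccbc => bbc => b
  | acbaabbbc => acabbbbc => acabbb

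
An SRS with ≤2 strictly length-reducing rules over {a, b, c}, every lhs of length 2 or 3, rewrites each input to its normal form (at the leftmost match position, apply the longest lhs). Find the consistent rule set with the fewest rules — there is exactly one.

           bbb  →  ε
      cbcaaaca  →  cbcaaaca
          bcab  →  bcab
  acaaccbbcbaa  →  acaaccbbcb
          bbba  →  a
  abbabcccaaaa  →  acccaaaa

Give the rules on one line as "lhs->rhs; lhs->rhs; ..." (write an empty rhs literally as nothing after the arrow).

ba->b; bbb->

  | bbb => ε
  | cbcaaaca
  | bcab
  | acaaccbbcbaa => acaaccbbcba => acaaccbbcb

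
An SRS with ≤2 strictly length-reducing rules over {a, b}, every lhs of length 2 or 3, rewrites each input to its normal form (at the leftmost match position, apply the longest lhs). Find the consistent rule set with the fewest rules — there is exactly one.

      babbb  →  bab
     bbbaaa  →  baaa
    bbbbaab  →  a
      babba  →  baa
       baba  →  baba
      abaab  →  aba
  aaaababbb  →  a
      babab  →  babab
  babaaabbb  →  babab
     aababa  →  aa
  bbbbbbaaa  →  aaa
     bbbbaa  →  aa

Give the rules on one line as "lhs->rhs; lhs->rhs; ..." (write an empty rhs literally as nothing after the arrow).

aab->a; bb->

  | babbb => bab
  | bbbaaa => baaa
  | bbbbaab => bbaab => aab => a
  | babba => baa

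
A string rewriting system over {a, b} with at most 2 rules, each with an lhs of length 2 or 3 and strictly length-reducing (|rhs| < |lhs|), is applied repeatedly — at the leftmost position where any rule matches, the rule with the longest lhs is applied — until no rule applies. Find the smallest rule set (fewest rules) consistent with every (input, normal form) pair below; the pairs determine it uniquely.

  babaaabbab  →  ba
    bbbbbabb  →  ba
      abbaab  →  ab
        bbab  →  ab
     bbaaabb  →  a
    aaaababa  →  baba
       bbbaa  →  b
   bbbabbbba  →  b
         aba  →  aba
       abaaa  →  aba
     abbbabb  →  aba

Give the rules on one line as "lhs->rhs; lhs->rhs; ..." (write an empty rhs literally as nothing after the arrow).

aa->; bb->

  | babaaabbab => bababbab => babaab => babb => ba
  | bbbbbabb => bbbabb => babb => ba
  | abbaab => aaab => ab
  | bbab => ab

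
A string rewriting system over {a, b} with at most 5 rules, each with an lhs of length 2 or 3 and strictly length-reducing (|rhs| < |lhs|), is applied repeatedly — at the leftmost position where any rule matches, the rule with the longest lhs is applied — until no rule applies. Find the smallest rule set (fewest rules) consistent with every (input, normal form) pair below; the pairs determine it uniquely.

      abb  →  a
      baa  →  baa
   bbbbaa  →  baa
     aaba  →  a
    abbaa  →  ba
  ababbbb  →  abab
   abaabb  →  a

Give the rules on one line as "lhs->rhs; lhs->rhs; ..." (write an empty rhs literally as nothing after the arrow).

aaa->ba; aab->; bb->; bbb->

  | abb => a
  | baa
  | bbbbaa => baa
  | aaba => a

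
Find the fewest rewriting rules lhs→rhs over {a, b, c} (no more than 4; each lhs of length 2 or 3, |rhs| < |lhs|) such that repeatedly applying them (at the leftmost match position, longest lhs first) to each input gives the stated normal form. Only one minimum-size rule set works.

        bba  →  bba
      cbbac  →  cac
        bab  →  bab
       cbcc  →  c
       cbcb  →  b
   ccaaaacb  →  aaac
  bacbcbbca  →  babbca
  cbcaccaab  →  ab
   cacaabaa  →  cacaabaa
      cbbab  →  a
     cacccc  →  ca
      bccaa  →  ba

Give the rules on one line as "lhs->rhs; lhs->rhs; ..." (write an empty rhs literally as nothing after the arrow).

  | bba
  | cbbac => cbac => cac
  | bab
  | cbcc => ccc => c

cab->a; cb->c; cc->; cca->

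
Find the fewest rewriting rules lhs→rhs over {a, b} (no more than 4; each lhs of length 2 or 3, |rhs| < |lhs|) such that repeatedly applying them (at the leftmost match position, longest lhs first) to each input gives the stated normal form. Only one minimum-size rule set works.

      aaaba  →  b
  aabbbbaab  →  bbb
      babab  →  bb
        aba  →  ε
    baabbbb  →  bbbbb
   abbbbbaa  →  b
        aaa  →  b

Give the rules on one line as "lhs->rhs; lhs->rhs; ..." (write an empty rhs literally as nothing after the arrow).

aa->; aaa->b; ab->a; bba->b

  | aaaba => bba => b
  | aabbbbaab => bbbbaab => bbbab => bbb
  | babab => baab => bb
  | aba => aa => ε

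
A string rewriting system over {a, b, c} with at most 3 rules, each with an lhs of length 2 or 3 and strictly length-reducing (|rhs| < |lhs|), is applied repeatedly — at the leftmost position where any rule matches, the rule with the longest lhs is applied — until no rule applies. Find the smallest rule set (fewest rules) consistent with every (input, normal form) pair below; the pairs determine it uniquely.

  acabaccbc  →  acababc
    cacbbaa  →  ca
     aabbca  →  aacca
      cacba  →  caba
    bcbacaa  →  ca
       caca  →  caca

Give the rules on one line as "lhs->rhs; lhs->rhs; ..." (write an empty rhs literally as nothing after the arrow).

bb->c; caa->; cb->b

  | acabaccbc => acabacbc => acababc
  | cacbbaa => cabbaa => cacaa => ca
  | aabbca => aacca
  | cacba => caba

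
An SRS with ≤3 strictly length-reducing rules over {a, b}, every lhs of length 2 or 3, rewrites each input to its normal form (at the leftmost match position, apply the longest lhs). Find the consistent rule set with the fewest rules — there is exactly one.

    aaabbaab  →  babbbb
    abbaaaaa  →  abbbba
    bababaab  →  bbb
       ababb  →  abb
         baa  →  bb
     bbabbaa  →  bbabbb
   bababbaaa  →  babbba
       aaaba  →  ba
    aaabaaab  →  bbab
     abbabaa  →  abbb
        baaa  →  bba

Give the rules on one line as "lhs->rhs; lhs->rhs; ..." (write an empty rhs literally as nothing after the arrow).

  | aaabbaab => babbaab => babbbb
  | abbaaaaa => abbbaaa => abbbba
  | bababaab => babaab => baab => bbb
  | ababb => abb

aa->b; aba->a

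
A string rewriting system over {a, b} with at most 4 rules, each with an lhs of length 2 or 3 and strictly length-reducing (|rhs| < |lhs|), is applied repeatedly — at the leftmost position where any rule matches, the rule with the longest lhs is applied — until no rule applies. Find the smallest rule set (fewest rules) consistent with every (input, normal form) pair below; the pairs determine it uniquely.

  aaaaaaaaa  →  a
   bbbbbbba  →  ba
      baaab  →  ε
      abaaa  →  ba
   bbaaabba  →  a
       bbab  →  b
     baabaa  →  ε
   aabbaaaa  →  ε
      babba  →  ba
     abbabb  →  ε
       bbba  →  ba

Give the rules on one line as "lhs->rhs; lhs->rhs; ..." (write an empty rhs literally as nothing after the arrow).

aa->; ab->b; bb->

  | aaaaaaaaa => aaaaaaa => aaaaa => aaa => a
  | bbbbbbba => bbbbba => bbba => ba
  | baaab => bab => bb => ε
  | abaaa => baaa => ba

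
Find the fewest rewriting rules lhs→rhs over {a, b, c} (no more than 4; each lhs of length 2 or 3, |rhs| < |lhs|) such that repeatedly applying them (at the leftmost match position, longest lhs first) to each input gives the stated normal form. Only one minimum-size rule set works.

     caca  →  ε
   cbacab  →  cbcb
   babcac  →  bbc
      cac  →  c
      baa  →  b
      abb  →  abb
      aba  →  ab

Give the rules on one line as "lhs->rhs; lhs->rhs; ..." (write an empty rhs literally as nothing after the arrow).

  | caca => ca => ε
  | cbacab => cbcab => cbcb
  | babcac => bbcac => bbc
  | cac => c

ba->b; ca->; cab->cb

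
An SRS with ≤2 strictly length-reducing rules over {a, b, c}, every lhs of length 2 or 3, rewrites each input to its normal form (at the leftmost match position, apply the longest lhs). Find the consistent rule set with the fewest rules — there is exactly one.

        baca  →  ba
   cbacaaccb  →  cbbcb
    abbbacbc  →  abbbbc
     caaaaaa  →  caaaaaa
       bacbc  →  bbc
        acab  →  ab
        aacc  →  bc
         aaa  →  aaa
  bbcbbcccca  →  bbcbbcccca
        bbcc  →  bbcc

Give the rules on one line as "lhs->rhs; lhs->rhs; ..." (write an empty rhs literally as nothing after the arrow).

aac->b; ac->

  | baca => ba
  | cbacaaccb => cbaaccb => cbbcb
  | abbbacbc => abbbbc
  | caaaaaa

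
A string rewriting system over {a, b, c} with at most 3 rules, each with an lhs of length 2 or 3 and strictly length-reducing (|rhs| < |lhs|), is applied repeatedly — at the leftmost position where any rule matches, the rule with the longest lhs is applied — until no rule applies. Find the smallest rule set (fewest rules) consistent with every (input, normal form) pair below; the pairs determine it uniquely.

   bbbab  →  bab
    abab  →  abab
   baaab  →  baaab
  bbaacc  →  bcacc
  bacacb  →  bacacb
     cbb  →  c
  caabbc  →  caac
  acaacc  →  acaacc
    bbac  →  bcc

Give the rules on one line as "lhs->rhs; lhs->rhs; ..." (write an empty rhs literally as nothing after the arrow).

bb->; bba->bc

  | bbbab => bab
  | abab
  | baaab
  | bbaacc => bcacc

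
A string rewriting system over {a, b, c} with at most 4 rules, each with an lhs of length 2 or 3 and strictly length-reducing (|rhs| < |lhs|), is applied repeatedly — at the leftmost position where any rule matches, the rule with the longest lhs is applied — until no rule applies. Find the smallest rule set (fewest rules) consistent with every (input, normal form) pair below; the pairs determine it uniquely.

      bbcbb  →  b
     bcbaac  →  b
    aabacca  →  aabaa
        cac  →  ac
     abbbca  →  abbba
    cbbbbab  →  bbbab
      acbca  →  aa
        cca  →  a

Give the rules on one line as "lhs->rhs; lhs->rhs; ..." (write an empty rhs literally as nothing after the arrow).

aac->b; bcb->cb; ca->a; cb->

  | bbcbb => bcbb => cbb => b
  | bcbaac => cbaac => aac => b
  | aabacca => aabaca => aabaa
  | cac => ac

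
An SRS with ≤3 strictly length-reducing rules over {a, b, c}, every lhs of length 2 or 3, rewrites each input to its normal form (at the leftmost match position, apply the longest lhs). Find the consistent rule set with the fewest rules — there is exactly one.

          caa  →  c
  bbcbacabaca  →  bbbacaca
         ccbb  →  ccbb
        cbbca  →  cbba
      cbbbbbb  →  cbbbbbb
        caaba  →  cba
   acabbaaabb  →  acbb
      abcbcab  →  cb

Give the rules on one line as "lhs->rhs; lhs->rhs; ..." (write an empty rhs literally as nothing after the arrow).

  | caa => c
  | bbcbacabaca => bbbacabaca => bbbacaca
  | ccbb
  | cbbca => cbba

aa->; ab->; bc->b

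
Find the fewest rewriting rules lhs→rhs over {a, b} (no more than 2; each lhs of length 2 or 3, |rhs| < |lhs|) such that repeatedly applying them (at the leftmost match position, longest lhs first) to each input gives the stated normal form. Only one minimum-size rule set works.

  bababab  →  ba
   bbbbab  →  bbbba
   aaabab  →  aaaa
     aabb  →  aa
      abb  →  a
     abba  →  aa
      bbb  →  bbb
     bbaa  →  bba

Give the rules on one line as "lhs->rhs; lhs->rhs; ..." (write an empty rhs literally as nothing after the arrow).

  | bababab => baabab => babab => baab => bab => ba
  | bbbbab => bbbba
  | aaabab => aaaab => aaaa
  | aabb => aab => aa

ab->a; baa->ba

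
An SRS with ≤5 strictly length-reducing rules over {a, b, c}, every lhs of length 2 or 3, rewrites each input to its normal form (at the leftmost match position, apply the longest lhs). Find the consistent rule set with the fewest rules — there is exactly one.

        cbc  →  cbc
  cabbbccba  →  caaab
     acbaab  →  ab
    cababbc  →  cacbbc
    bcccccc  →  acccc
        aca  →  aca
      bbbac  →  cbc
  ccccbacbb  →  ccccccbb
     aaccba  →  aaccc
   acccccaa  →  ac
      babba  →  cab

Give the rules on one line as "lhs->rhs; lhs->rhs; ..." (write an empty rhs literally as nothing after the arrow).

  | cbc
  | cabbbccba => cabbaba => caabba => caaab
  | acbaab => accab => ab
  | cababbc => cacbbc

ba->c; bba->ab; bcc->a; cca->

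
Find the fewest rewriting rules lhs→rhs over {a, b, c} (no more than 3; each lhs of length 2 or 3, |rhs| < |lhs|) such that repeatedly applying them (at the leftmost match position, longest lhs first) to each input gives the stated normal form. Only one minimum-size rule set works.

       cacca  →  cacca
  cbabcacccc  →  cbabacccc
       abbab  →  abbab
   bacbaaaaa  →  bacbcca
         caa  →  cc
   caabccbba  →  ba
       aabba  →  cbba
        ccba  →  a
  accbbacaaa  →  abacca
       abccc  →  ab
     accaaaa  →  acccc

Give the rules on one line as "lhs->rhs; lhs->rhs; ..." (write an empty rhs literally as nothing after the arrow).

  | cacca
  | cbabcacccc => cbabacccc
  | abbab
  | bacbaaaaa => bacbcaaa => bacbcca

aa->c; abc->ab; ccb->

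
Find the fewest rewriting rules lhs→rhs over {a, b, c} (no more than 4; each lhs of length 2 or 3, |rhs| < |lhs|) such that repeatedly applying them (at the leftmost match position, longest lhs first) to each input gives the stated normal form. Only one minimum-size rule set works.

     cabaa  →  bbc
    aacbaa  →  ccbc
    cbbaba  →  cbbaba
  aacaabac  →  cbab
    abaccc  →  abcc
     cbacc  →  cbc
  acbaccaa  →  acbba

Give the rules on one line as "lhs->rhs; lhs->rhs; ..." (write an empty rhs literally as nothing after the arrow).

aa->c; bac->b; ca->b

  | cabaa => bbaa => bbc
  | aacbaa => ccbaa => ccbc
  | cbbaba
  | aacaabac => ccaabac => cbabac => cbab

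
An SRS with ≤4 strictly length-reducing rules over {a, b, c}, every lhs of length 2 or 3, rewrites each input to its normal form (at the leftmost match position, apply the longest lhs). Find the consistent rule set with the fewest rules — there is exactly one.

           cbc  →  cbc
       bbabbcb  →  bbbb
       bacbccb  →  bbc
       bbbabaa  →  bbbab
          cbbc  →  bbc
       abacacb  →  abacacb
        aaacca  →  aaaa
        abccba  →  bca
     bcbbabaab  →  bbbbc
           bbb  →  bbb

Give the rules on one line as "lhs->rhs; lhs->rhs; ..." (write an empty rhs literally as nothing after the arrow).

  | cbc
  | bbabbcb => bbbccb => bbbb
  | bacbccb => bacbb => babb => bbc
  | bbbabaa => bbbab

abb->bc; baa->b; cbb->bb; cc->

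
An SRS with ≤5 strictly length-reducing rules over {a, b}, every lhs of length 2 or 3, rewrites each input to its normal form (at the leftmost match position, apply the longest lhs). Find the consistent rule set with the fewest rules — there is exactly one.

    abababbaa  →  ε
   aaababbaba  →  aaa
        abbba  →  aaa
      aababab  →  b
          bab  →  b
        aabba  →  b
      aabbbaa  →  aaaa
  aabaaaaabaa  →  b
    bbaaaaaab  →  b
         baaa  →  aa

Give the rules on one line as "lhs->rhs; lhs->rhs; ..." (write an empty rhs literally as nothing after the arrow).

  | abababbaa => bbbabbaa => aaabbaa => aabbaa => abbaa => bbaa => ba => ε
  | aaababbaba => aabbbbaba => abbbbaba => bbbbaba => aababa => abbba => bbba => aaa
  | abbba => bbba => aaa
  | aababab => abbbab => bbbab => aaab => aab => ab => b

ab->b; aba->bb; ba->; bbb->aa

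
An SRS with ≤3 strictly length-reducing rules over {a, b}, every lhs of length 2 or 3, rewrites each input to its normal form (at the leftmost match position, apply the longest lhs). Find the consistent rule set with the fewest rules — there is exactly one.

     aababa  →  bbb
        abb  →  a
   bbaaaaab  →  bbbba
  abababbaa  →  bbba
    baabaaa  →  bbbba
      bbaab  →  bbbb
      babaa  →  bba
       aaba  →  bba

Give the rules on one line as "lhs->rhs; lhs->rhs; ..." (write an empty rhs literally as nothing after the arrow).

aa->b; ab->a

  | aababa => bbaba => bbaa => bbb
  | abb => ab => a
  | bbaaaaab => bbbaaab => bbbbab => bbbba
  | abababbaa => aababbaa => bbabbaa => bbabaa => bbaaa => bbba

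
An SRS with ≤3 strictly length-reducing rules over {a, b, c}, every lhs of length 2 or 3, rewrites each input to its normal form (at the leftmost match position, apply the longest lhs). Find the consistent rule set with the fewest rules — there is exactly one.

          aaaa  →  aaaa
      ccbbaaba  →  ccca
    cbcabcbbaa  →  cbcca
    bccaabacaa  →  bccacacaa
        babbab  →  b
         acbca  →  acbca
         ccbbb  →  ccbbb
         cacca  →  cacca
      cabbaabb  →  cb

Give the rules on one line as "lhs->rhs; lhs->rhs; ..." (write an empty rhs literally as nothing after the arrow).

  | aaaa
  | ccbbaaba => ccaba => ccca
  | cbcabcbbaa => cbccbbaa => cbcca
  | bccaabacaa => bccacacaa

ab->; aba->ca; bba->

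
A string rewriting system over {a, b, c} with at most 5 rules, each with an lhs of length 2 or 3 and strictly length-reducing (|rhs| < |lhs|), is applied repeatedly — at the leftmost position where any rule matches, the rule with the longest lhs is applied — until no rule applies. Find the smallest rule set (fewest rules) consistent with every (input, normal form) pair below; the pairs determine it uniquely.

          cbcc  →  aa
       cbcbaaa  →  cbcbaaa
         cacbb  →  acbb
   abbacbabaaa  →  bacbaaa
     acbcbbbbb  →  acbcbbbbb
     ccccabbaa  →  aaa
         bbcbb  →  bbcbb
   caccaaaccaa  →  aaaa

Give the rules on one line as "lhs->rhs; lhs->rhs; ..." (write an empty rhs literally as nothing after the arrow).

  | cbcc => caa => aa
  | cbcbaaa
  | cacbb => acbb
  | abbacbabaaa => bacbabaaa => bacbaaa

ab->; bcc->aa; ca->a; cc->b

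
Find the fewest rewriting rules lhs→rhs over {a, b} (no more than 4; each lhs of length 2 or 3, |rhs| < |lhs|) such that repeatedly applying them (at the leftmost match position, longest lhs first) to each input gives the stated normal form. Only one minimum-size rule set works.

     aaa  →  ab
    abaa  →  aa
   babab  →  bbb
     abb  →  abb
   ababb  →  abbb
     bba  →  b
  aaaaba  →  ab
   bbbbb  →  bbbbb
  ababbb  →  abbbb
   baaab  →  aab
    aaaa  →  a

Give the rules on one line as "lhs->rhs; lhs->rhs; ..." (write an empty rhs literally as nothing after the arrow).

  | aaa => ab
  | abaa => aa
  | babab => bbab => bbb
  | abb

aaa->ab; ba->; bab->bb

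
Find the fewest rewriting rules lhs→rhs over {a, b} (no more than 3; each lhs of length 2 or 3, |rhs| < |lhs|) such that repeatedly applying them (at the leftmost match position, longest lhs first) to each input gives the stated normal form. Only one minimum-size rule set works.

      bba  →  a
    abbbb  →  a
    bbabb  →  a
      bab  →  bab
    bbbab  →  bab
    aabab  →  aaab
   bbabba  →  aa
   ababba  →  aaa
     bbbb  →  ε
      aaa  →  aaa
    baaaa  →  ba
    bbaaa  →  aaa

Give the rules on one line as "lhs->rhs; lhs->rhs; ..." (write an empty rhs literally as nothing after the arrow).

  | bba => a
  | abbbb => abb => a
  | bbabb => abb => a
  | bab

aba->aa; baa->ba; bb->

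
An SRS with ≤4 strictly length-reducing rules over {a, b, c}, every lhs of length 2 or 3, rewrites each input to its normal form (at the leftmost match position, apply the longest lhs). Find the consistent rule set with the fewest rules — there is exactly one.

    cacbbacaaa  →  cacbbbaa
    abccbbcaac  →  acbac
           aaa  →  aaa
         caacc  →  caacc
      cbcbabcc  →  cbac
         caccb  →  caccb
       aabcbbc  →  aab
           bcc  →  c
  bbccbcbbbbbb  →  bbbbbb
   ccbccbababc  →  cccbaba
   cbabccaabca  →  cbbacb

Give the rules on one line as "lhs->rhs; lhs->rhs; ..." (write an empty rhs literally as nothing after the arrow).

  | cacbbacaaa => cacbbbaa
  | abccbbcaac => acbbcaac => acbcbac => acbac
  | aaa
  | caacc

aca->b; bc->; bca->cb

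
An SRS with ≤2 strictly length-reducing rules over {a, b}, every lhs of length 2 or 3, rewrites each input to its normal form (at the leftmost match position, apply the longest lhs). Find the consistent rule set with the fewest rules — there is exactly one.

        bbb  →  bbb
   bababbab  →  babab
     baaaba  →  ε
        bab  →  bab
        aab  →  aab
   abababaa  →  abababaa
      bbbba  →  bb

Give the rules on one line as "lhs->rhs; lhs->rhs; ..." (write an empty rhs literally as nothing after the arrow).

  | bbb
  | bababbab => babab
  | baaaba => bba => ε
  | bab

aaa->; bba->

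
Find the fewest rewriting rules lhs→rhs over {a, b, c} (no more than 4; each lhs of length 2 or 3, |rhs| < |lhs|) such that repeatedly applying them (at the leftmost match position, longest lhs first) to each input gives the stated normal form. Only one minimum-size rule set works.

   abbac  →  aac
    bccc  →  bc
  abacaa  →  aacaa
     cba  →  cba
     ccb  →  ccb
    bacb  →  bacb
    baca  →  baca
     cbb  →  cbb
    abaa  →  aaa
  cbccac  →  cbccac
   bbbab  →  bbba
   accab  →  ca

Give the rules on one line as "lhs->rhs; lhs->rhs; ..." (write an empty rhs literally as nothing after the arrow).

ab->a; acc->c; ccc->c

  | abbac => abac => aac
  | bccc => bc
  | abacaa => aacaa
  | cba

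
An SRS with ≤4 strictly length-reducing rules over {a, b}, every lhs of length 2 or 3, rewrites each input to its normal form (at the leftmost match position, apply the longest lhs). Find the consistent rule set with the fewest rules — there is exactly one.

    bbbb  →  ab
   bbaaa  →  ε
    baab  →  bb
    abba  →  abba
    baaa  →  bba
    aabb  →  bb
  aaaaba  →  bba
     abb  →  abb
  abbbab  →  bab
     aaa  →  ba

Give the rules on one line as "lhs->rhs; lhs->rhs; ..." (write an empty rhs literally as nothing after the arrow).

  | bbbb => ab
  | bbaaa => bbba => aa => ε
  | baab => bb
  | abba

aa->; aaa->ba; bbb->a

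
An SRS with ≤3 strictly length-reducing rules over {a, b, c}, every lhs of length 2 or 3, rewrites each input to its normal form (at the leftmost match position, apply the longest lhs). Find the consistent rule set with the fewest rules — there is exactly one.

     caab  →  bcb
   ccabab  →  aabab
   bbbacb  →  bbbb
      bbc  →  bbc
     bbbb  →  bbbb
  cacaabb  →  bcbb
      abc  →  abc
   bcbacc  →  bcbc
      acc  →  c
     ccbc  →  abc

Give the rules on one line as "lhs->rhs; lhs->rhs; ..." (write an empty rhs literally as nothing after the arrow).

  | caab => bcb
  | ccabab => aabab
  | bbbacb => bbbb
  | bbc

ac->; caa->bc; cc->a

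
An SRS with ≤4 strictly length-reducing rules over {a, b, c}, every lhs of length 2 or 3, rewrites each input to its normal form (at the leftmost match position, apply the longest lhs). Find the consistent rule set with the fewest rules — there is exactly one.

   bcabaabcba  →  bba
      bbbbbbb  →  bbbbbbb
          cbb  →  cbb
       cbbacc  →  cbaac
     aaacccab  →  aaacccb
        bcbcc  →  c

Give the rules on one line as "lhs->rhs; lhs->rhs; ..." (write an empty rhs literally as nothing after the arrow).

ab->b; bac->aa; bc->

  | bcabaabcba => abaabcba => baabcba => babcba => bbcba => bba
  | bbbbbbb
  | cbb
  | cbbacc => cbaac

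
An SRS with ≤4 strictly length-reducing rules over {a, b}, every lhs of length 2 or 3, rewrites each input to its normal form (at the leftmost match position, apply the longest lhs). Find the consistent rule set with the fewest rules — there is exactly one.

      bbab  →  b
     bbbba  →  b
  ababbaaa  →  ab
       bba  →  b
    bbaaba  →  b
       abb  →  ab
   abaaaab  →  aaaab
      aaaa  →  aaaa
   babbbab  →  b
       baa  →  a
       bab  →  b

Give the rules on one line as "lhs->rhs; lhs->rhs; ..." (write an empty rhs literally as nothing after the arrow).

  | bbab => bbb => bb => b
  | bbbba => bbba => bba => bb => b
  | ababbaaa => abbaaa => abbaa => abba => abb => ab
  | bba => bb => b

ba->; bb->b; bba->bb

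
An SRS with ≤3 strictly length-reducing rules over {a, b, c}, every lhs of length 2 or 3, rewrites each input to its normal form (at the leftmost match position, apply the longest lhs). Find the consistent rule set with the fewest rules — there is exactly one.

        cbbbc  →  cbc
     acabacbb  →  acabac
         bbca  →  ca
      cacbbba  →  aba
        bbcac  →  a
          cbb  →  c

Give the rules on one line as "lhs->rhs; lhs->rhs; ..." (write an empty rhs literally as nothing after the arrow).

  | cbbbc => cbc
  | acabacbb => acabac
  | bbca => ca
  | cacbbba => abbba => aba

bb->; cac->a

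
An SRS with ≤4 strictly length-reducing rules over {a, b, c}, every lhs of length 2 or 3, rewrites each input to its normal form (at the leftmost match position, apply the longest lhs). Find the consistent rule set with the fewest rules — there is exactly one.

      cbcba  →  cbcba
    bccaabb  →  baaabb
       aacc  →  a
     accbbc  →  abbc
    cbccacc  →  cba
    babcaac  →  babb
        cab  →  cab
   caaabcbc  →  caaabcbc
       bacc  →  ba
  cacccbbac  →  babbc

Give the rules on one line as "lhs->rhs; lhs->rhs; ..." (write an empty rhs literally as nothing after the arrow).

  | cbcba
  | bccaabb => baaabb
  | aacc => acc => cc => a
  | accbbc => ccbbc => abbc

ac->c; cac->b; cc->a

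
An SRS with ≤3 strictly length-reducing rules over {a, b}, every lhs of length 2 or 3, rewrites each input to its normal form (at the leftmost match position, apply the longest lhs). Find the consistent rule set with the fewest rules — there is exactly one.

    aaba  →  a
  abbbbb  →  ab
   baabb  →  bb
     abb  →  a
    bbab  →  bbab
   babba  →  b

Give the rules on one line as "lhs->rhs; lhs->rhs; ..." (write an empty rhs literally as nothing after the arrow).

aa->; aab->; abb->a

  | aaba => a
  | abbbbb => abbb => ab
  | baabb => bb
  | abb => a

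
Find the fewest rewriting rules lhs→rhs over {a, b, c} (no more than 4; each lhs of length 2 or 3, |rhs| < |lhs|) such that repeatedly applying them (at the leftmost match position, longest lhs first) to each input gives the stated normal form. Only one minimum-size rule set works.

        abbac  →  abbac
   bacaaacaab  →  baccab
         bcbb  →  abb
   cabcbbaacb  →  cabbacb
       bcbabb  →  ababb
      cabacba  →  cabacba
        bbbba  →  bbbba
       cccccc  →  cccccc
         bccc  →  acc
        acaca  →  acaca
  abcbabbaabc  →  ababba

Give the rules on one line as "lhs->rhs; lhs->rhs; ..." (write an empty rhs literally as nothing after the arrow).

  | abbac
  | bacaaacaab => baccaab => baccab
  | bcbb => abb
  | cabcbbaacb => caabbaacb => cabbaacb => cabbacb

aa->a; aaa->; bc->a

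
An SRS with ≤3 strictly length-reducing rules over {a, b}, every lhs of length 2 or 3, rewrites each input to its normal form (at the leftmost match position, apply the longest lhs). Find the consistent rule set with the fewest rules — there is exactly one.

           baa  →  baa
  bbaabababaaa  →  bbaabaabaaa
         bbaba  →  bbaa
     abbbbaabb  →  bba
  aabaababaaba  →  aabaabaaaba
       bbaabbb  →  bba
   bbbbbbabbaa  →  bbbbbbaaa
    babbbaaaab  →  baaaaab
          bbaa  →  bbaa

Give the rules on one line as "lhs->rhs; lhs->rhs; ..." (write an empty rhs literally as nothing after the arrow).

  | baa
  | bbaabababaaa => bbaabaabaaa
  | bbaba => bbaa
  | abbbbaabb => bbaabb => bba

abb->; bab->ba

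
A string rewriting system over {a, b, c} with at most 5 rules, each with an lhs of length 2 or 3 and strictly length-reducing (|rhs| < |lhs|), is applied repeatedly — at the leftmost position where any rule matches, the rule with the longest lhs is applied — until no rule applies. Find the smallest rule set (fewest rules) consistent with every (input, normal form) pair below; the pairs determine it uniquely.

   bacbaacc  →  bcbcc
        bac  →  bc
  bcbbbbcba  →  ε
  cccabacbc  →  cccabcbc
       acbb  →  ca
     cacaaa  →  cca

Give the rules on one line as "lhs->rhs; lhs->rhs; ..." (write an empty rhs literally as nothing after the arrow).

aa->; ac->c; bb->a; ccb->b

  | bacbaacc => bcbaacc => bcbcc
  | bac => bc
  | bcbbbbcba => bcabbcba => bcaacba => bccba => bba => aa => ε
  | cccabacbc => cccabcbc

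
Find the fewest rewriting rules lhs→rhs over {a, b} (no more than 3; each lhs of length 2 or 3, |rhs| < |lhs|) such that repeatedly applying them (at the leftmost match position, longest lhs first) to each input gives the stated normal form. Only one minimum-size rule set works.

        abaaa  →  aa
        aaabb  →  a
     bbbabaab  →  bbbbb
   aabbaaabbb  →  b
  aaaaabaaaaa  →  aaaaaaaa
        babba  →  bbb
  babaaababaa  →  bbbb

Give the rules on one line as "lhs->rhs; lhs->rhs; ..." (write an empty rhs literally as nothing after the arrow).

  | abaaa => aa
  | aaabb => aab => a
  | bbbabaab => bbbbaab => bbbbab => bbbbb
  | aabbaaabbb => abaaabbb => aabbb => abb => b

ab->; aba->; ba->b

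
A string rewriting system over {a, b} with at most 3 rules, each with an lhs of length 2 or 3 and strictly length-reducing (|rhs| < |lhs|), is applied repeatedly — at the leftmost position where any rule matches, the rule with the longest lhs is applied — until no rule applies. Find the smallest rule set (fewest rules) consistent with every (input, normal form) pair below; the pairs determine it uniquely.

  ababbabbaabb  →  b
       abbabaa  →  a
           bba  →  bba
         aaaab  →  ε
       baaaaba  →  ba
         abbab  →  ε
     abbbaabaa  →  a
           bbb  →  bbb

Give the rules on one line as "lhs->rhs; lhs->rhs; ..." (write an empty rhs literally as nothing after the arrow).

  | ababbabbaabb => abaaabbaabb => abaabbaabb => abbaabb => aaaabb => aaabb => aabb => b
  | abbabaa => aaabaa => aabaa => aa => a
  | bba
  | aaaab => aaab => aab => ε

aa->a; aab->; abb->aa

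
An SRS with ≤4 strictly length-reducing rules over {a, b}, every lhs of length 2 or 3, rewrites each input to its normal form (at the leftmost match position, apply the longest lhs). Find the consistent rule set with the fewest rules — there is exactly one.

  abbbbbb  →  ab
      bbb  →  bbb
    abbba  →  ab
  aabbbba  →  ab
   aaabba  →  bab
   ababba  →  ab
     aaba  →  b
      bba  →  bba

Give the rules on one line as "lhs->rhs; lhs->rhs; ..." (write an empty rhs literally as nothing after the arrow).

  | abbbbbb => abbbbb => abbbb => abbb => abb => ab
  | bbb
  | abbba => abba => aba => ab
  | aabbbba => abbba => abba => aba => ab

aa->b; aab->a; aba->ab; abb->ab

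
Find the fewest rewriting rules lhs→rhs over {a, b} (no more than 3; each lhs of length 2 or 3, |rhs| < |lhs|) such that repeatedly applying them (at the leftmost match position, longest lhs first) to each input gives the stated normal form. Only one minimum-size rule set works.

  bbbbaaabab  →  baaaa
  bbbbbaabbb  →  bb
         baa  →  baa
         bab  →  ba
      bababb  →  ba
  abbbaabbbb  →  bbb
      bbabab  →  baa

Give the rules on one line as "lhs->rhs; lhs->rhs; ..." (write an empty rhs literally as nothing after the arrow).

  | bbbbaaabab => bbbaaabab => bbaaabab => baaabab => baaaab => baaaa
  | bbbbbaabbb => bbbbaabbb => bbbaabbb => bbaabbb => baabbb => babb => bb
  | baa
  | bab => ba

ab->a; abb->b; bba->ba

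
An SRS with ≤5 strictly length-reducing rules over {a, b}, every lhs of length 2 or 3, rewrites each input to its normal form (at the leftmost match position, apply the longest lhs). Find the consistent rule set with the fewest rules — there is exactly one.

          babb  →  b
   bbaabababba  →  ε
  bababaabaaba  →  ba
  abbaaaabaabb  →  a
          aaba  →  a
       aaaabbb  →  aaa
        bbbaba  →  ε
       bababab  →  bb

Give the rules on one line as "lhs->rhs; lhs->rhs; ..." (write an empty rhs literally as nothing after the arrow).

  | babb => b
  | bbaabababba => abababba => bbabba => bba => ε
  | bababaabaaba => bbbaabaaba => babaaba => bbaba => ba
  | abbaaaabaabb => aaaabaabb => aaababb => aabbb => ab => a

ab->a; aba->b; abb->; bba->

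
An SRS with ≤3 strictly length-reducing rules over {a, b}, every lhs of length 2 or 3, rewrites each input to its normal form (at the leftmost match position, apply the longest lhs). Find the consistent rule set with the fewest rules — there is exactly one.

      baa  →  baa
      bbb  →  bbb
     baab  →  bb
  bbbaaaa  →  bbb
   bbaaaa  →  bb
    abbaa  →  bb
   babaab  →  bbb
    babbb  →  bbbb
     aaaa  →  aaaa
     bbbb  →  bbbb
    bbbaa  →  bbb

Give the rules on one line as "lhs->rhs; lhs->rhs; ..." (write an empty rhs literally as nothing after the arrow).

ab->b; bba->bb

  | baa
  | bbb
  | baab => bab => bb
  | bbbaaaa => bbbaaa => bbbaa => bbba => bbb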